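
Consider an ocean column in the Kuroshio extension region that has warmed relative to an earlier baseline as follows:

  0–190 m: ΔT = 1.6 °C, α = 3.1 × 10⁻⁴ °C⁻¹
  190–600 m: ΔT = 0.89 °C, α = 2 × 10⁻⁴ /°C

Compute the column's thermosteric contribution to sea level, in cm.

16.7 cm of thermosteric rise

Layer 1: 3.1×10⁻⁴ × 190 × 1.6 = 0.09424 m
Layer 2: 410 × 2×10⁻⁴ × 0.89 = 0.07298 m
Δh = 0.09424 + 0.07298 = 0.16722 m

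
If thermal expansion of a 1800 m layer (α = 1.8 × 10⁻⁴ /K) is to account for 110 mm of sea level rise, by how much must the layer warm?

ΔT = Δh/(αH) = 0.11 / (1.8×10⁻⁴ × 1800) ≈ 0.3395 °C

ΔT ≈ 0.340 °C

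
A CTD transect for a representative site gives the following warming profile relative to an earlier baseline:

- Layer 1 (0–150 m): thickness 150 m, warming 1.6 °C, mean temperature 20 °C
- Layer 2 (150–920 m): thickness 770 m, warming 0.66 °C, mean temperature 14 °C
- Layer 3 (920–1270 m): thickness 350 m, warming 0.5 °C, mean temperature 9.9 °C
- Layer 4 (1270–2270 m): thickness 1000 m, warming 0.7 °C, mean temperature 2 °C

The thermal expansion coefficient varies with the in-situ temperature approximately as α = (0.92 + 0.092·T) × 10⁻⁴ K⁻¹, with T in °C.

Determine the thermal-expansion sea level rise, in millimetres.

Δh ≈ 290 mm

Layer 1: α = (0.92 + 0.092×20)×10⁻⁴ = 2.76×10⁻⁴ K⁻¹
Layer 2: α = (0.92 + 0.092×14)×10⁻⁴ = 2.208×10⁻⁴ K⁻¹
Layer 3: α = (0.92 + 0.092×9.9)×10⁻⁴ = 1.8308×10⁻⁴ K⁻¹
Layer 4: α = (0.92 + 0.092×2)×10⁻⁴ = 1.104×10⁻⁴ K⁻¹
1.6 × 2.76×10⁻⁴ × 150 = 0.06624 m
Layer 2: 770 × 2.208×10⁻⁴ × 0.66 = 0.11221056 m
350 × 0.5 × 1.8308×10⁻⁴ = 0.032039 m
Layer 4: 0.7 × 1000 × 1.104×10⁻⁴ = 0.07728 m
Δh = 0.06624 + 0.11221056 + 0.032039 + 0.07728 = 0.28776956 m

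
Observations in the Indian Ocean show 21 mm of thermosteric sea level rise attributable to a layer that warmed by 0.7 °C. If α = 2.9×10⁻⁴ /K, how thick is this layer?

H = Δh/(αΔT) = 0.021 / (2.9×10⁻⁴ × 0.7) ≈ 103.4 m

about 103 m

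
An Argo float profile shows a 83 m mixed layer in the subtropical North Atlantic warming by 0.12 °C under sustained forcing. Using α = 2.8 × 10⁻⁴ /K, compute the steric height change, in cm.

Δh = αΔT·H = 2.8×10⁻⁴ × 0.12 × 83 = 0.0027888 m

about 0.28 cm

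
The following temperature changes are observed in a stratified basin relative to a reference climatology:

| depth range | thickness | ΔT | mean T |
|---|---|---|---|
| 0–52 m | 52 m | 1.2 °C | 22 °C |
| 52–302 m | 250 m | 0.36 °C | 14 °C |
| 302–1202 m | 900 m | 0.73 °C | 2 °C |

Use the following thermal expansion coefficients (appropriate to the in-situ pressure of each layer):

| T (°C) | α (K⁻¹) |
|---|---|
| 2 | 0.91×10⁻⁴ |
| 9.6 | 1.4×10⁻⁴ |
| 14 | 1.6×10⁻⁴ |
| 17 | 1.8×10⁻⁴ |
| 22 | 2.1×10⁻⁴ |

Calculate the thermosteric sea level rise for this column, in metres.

Δh = 0.087 m

Layer 1 at 22 °C → α = 2.1×10⁻⁴ K⁻¹
Layer 2 at 14 °C → α = 1.6×10⁻⁴ K⁻¹
Layer 3 at 2 °C → α = 0.91×10⁻⁴ K⁻¹
0–52 m: 2.1×10⁻⁴ × 1.2 × 52 = 0.013104 m
0.36 × 250 × 1.6×10⁻⁴ = 0.01440 m
900 × 0.91×10⁻⁴ × 0.73 = 0.059787 m
Δh = 0.013104 + 0.01440 + 0.059787 = 0.087291 m ≈ 0.087 m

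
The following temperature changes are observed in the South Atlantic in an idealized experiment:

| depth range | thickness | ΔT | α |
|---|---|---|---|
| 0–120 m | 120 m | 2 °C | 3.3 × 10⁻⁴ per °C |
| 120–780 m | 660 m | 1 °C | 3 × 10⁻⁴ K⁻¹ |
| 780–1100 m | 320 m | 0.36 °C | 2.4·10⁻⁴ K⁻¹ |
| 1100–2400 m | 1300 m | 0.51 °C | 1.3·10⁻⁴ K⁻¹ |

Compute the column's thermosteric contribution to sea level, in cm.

3.3×10⁻⁴ × 120 × 2 = 0.07920 m
120–780 m: 1 × 3×10⁻⁴ × 660 = 0.19800 m
Layer 3: 2.4×10⁻⁴ × 320 × 0.36 = 0.027648 m
0.51 × 1.3×10⁻⁴ × 1300 = 0.08619 m
Δh = 0.07920 + 0.19800 + 0.027648 + 0.08619 = 0.391038 m ≈ 39 cm

about 39 cm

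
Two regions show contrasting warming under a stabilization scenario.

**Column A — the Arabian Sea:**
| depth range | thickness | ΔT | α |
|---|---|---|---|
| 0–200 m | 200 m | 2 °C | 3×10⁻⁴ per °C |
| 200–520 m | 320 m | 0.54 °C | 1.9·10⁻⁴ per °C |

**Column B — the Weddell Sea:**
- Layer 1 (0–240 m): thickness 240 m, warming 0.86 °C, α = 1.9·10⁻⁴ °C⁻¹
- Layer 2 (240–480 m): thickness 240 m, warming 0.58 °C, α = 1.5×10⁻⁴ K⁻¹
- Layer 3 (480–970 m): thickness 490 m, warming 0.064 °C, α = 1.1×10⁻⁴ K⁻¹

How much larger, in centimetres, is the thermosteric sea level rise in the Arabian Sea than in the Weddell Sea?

Δh_A − Δh_B ≈ 8.9 cm

A 200 × 3×10⁻⁴ × 2 = 0.12000 m
A 320 × 0.54 × 1.9×10⁻⁴ = 0.032832 m
A total: 0.152832 m
B Layer 1: 240 × 1.9×10⁻⁴ × 0.86 = 0.039216 m
B 240–480 m: 240 × 0.58 × 1.5×10⁻⁴ = 0.02088 m
B 480–970 m: 0.064 × 490 × 1.1×10⁻⁴ = 0.0034496 m
B total: 0.0635456 m
Difference: 0.152832 − 0.0635456 = 0.0892864 m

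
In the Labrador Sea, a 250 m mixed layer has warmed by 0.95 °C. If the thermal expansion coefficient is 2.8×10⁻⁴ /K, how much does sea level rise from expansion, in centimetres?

6.65 cm

Δh = αΔT·H = 2.8×10⁻⁴ × 0.95 × 250 = 0.06650 m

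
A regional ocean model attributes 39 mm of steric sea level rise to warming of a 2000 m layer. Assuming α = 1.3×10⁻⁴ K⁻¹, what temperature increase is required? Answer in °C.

ΔT = Δh/(αH) = 0.039 / (1.3×10⁻⁴ × 2000) = 0.1500 °C

0.15 °C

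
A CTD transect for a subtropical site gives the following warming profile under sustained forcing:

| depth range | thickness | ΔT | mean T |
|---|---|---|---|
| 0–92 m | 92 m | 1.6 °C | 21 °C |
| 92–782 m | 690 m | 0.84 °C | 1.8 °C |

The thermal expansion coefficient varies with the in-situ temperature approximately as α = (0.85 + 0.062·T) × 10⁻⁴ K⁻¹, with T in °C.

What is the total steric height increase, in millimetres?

Layer 1: α = (0.85 + 0.062×21)×10⁻⁴ = 2.152×10⁻⁴ K⁻¹
Layer 2: α = (0.85 + 0.062×1.8)×10⁻⁴ = 0.9616×10⁻⁴ K⁻¹
0–92 m: 2.152×10⁻⁴ × 1.6 × 92 = 0.03167744 m
Layer 2: 690 × 0.84 × 0.9616×10⁻⁴ = 0.055734336 m
Δh = 0.03167744 + 0.055734336 = 0.087411776 m

Δh ≈ 87 mm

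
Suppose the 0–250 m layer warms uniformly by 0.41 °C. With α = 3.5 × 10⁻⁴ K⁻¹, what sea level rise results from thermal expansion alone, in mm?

35.9 mm

Δh = αΔT·H = 3.5×10⁻⁴ × 0.41 × 250 = 0.035875 m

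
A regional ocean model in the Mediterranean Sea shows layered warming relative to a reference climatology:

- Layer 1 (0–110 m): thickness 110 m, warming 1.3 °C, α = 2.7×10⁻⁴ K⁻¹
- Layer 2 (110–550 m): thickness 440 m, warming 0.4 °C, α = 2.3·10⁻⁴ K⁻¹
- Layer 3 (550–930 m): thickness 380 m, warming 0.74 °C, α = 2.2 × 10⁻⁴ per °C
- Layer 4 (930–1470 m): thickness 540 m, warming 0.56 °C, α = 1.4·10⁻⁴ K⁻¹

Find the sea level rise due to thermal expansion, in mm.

0–110 m: 1.3 × 110 × 2.7×10⁻⁴ = 0.03861 m
110–550 m: 2.3×10⁻⁴ × 440 × 0.4 = 0.04048 m
550–930 m: 380 × 2.2×10⁻⁴ × 0.74 = 0.061864 m
0.56 × 1.4×10⁻⁴ × 540 = 0.042336 m
Δh = 0.03861 + 0.04048 + 0.061864 + 0.042336 = 0.18329 m ≈ 183 mm

about 183 mm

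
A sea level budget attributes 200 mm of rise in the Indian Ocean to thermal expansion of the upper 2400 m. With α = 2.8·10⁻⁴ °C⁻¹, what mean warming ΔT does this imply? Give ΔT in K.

ΔT = Δh/(αH) = 0.2 / (2.8×10⁻⁴ × 2400) ≈ 0.2976 K

0.298 K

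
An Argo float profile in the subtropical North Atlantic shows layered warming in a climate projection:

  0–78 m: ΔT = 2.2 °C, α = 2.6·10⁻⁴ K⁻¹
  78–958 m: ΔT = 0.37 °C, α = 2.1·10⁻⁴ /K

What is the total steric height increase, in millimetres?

78 × 2.2 × 2.6×10⁻⁴ = 0.044616 m
78–958 m: 880 × 2.1×10⁻⁴ × 0.37 = 0.068376 m
Δh = 0.044616 + 0.068376 = 0.112992 m

113 mm of thermosteric rise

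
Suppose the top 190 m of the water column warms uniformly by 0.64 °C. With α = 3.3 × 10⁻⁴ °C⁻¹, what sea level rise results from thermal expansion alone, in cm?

Δh ≈ 4.01 cm

Δh = αΔT·H = 3.3×10⁻⁴ × 0.64 × 190 = 0.040128 m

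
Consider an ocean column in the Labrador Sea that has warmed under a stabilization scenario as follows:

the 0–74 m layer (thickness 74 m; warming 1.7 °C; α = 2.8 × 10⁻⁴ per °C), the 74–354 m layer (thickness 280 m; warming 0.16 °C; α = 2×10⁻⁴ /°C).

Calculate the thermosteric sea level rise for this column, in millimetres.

74 × 2.8×10⁻⁴ × 1.7 = 0.035224 m
74–354 m: 0.16 × 2×10⁻⁴ × 280 = 0.00896 m
Δh = 0.035224 + 0.00896 = 0.044184 m ≈ 44 mm

Δh ≈ 44 mm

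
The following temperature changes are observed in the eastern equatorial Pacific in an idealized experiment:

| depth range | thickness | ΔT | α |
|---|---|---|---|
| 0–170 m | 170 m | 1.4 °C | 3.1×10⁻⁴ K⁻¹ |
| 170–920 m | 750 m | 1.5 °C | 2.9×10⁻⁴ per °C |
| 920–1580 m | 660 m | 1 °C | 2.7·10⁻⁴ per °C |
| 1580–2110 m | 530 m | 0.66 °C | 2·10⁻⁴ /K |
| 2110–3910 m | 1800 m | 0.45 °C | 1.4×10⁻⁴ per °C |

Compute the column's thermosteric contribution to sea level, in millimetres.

Δh ≈ 762 mm

Layer 1: 3.1×10⁻⁴ × 170 × 1.4 = 0.07378 m
170–920 m: 2.9×10⁻⁴ × 1.5 × 750 = 0.32625 m
660 × 2.7×10⁻⁴ × 1 = 0.17820 m
2×10⁻⁴ × 0.66 × 530 = 0.06996 m
Layer 5: 1.4×10⁻⁴ × 1800 × 0.45 = 0.11340 m
Δh = 0.07378 + 0.32625 + 0.17820 + 0.06996 + 0.11340 = 0.76159 m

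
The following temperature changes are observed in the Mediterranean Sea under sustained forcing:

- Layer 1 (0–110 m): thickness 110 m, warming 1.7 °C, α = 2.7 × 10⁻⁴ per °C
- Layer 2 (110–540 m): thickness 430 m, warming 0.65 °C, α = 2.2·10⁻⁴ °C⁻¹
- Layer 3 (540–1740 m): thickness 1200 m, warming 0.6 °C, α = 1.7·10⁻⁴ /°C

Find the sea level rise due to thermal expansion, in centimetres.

Δh ≈ 23.4 cm

1.7 × 110 × 2.7×10⁻⁴ = 0.05049 m
430 × 0.65 × 2.2×10⁻⁴ = 0.06149 m
540–1740 m: 1.7×10⁻⁴ × 1200 × 0.6 = 0.12240 m
Δh = 0.05049 + 0.06149 + 0.12240 = 0.23438 m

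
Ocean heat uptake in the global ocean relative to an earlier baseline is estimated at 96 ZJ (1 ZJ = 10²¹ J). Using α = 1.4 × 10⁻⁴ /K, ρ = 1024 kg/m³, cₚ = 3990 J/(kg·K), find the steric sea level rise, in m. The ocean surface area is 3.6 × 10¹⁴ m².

0.0091 m of thermosteric rise

Per unit area: Q = 96×10²¹ / (3.6×10¹⁴) ≈ 2.667×10⁸ J/m²
Δh = αQ/(ρcₚ) = 1.4×10⁻⁴ × 2.667×10⁸ / (1024 × 3990) ≈ 0.0091386 m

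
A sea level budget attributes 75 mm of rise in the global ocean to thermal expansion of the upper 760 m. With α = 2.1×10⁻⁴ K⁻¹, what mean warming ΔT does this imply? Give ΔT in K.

0.470 K

ΔT = Δh/(αH) = 0.075 / (2.1×10⁻⁴ × 760) ≈ 0.4699 K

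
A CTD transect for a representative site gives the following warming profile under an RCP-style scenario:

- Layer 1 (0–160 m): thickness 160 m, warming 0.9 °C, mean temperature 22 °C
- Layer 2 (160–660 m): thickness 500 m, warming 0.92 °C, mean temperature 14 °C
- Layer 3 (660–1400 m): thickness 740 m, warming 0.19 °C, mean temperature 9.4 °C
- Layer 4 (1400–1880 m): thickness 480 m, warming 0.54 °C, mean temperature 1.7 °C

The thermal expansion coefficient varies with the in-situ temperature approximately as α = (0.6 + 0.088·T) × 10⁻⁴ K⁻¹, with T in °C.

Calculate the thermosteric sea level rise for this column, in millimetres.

Layer 1: α = (0.6 + 0.088×22)×10⁻⁴ = 2.536×10⁻⁴ K⁻¹
Layer 2: α = (0.6 + 0.088×14)×10⁻⁴ = 1.832×10⁻⁴ K⁻¹
Layer 3: α = (0.6 + 0.088×9.4)×10⁻⁴ = 1.4272×10⁻⁴ K⁻¹
Layer 4: α = (0.6 + 0.088×1.7)×10⁻⁴ = 0.7496×10⁻⁴ K⁻¹
0.9 × 2.536×10⁻⁴ × 160 = 0.0365184 m
160–660 m: 1.832×10⁻⁴ × 0.92 × 500 = 0.084272 m
660–1400 m: 0.19 × 740 × 1.4272×10⁻⁴ = 0.020066432 m
480 × 0.54 × 0.7496×10⁻⁴ = 0.019429632 m
Δh = 0.0365184 + 0.084272 + 0.020066432 + 0.019429632 = 0.160286464 m

Δh ≈ 160 mm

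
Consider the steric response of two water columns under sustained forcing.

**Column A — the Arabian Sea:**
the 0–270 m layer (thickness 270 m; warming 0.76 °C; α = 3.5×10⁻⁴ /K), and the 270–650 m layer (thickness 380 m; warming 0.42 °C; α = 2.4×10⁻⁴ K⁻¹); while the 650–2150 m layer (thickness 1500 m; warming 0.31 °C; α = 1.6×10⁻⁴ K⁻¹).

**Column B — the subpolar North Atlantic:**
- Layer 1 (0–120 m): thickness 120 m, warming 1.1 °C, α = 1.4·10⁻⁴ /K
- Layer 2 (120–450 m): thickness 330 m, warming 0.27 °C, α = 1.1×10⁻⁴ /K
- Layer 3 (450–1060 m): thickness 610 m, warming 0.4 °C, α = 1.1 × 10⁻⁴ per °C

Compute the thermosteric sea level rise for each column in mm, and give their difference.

A: 185 mm; B: 55.1 mm; difference 129 mm

A Layer 1: 270 × 0.76 × 3.5×10⁻⁴ = 0.07182 m
A Layer 2: 380 × 2.4×10⁻⁴ × 0.42 = 0.038304 m
A 650–2150 m: 0.31 × 1500 × 1.6×10⁻⁴ = 0.07440 m
A total: 0.184524 m
B 0–120 m: 1.4×10⁻⁴ × 120 × 1.1 = 0.01848 m
B 330 × 1.1×10⁻⁴ × 0.27 = 0.009801 m
B 450–1060 m: 610 × 0.4 × 1.1×10⁻⁴ = 0.02684 m
B total: 0.055121 m
Difference: 0.184524 − 0.055121 = 0.129403 m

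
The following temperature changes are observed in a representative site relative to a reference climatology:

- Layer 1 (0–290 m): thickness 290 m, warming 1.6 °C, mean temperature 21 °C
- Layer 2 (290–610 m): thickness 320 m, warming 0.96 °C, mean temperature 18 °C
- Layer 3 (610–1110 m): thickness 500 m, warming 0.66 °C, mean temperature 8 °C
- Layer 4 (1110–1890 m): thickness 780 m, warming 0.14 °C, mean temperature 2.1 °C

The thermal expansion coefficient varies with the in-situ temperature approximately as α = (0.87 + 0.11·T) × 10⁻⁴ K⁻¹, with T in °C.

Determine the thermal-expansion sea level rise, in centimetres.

30.5 cm of thermosteric rise

Layer 1: α = (0.87 + 0.11×21)×10⁻⁴ = 3.18×10⁻⁴ K⁻¹
Layer 2: α = (0.87 + 0.11×18)×10⁻⁴ = 2.85×10⁻⁴ K⁻¹
Layer 3: α = (0.87 + 0.11×8)×10⁻⁴ = 1.75×10⁻⁴ K⁻¹
Layer 4: α = (0.87 + 0.11×2.1)×10⁻⁴ = 1.101×10⁻⁴ K⁻¹
1.6 × 290 × 3.18×10⁻⁴ = 0.147552 m
2.85×10⁻⁴ × 320 × 0.96 = 0.087552 m
610–1110 m: 0.66 × 1.75×10⁻⁴ × 500 = 0.05775 m
Layer 4: 1.101×10⁻⁴ × 0.14 × 780 = 0.01202292 m
Δh = 0.147552 + 0.087552 + 0.05775 + 0.01202292 = 0.30487692 m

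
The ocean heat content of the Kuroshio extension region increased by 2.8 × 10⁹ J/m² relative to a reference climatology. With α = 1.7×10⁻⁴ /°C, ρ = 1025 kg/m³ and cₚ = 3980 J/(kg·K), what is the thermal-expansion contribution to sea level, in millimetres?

Δh ≈ 120 mm

Δh = αQ/(ρcₚ) = 1.7×10⁻⁴ × 2.8×10⁹ / (1025 × 3980) ≈ 0.11668 m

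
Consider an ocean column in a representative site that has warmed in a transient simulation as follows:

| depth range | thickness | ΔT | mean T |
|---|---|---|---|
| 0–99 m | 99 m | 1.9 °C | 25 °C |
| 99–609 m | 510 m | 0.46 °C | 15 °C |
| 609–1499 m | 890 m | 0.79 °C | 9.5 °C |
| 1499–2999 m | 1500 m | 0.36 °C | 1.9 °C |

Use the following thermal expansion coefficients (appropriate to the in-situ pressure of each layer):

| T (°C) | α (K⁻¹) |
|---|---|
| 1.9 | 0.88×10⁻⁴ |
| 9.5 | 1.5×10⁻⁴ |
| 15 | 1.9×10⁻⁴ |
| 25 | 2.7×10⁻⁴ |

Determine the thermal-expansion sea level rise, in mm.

Δh = 250 mm

Layer 1 at 25 °C → α = 2.7×10⁻⁴ K⁻¹
Layer 2 at 15 °C → α = 1.9×10⁻⁴ K⁻¹
Layer 3 at 9.5 °C → α = 1.5×10⁻⁴ K⁻¹
Layer 4 at 1.9 °C → α = 0.88×10⁻⁴ K⁻¹
0–99 m: 99 × 1.9 × 2.7×10⁻⁴ = 0.050787 m
510 × 1.9×10⁻⁴ × 0.46 = 0.044574 m
Layer 3: 890 × 1.5×10⁻⁴ × 0.79 = 0.105465 m
Layer 4: 0.36 × 0.88×10⁻⁴ × 1500 = 0.04752 m
Δh = 0.050787 + 0.044574 + 0.105465 + 0.04752 = 0.248346 m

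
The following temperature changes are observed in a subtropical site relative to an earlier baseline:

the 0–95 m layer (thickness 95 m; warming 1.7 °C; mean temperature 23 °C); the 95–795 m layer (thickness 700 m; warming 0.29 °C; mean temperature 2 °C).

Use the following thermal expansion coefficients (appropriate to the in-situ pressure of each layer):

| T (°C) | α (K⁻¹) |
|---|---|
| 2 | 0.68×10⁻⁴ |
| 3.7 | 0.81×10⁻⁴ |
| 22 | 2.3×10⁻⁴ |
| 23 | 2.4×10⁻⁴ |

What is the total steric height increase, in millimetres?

Layer 1 at 23 °C → α = 2.4×10⁻⁴ K⁻¹
Layer 2 at 2 °C → α = 0.68×10⁻⁴ K⁻¹
1.7 × 2.4×10⁻⁴ × 95 = 0.03876 m
Layer 2: 0.68×10⁻⁴ × 700 × 0.29 = 0.013804 m
Δh = 0.03876 + 0.013804 = 0.052564 m

52.6 mm of thermosteric rise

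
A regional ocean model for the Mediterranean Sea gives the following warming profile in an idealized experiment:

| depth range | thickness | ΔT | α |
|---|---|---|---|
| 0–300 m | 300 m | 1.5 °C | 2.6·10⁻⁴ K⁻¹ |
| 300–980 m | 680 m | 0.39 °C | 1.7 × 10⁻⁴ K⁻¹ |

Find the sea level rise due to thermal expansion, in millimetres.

160 mm

Layer 1: 1.5 × 300 × 2.6×10⁻⁴ = 0.11700 m
Layer 2: 680 × 0.39 × 1.7×10⁻⁴ = 0.045084 m
Δh = 0.11700 + 0.045084 = 0.162084 m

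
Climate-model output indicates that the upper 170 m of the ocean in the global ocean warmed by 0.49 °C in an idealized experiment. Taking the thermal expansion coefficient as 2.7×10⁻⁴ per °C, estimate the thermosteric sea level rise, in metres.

0.0225 m

Δh = αΔT·H = 2.7×10⁻⁴ × 0.49 × 170 = 0.022491 m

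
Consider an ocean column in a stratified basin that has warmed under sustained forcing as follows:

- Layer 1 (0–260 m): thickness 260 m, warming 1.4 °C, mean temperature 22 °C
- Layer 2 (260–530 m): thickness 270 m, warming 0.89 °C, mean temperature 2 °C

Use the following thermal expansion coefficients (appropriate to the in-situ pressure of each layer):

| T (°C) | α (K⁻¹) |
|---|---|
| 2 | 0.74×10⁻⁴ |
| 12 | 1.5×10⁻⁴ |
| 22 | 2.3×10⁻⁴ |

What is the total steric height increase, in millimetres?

Δh ≈ 100 mm

Layer 1 at 22 °C → α = 2.3×10⁻⁴ K⁻¹
Layer 2 at 2 °C → α = 0.74×10⁻⁴ K⁻¹
2.3×10⁻⁴ × 260 × 1.4 = 0.08372 m
Layer 2: 270 × 0.89 × 0.74×10⁻⁴ = 0.0177822 m
Δh = 0.08372 + 0.0177822 = 0.1015022 m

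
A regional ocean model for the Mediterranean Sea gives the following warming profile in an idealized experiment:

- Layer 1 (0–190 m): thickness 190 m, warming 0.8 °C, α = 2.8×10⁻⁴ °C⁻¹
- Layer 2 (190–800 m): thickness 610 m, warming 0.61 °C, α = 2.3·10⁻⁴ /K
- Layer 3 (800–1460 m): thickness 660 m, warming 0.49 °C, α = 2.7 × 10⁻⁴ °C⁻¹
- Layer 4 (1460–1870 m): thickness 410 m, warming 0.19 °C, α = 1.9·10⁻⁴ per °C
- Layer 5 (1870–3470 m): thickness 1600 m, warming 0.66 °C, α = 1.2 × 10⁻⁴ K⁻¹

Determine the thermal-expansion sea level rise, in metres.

0.8 × 190 × 2.8×10⁻⁴ = 0.04256 m
0.61 × 2.3×10⁻⁴ × 610 = 0.085583 m
Layer 3: 0.49 × 660 × 2.7×10⁻⁴ = 0.087318 m
1460–1870 m: 410 × 1.9×10⁻⁴ × 0.19 = 0.014801 m
0.66 × 1600 × 1.2×10⁻⁴ = 0.12672 m
Δh = 0.04256 + 0.085583 + 0.087318 + 0.014801 + 0.12672 = 0.356982 m

about 0.357 m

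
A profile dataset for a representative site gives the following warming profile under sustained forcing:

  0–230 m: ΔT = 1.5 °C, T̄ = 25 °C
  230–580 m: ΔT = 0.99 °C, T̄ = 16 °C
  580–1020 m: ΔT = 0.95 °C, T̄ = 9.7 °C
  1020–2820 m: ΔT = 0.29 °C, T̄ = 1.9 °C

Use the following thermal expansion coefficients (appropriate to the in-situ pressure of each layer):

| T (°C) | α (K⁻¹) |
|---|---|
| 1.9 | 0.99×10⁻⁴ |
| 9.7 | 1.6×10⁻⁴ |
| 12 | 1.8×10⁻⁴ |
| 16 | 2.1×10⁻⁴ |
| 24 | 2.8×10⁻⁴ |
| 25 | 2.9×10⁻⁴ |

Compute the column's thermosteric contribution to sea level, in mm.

Layer 1 at 25 °C → α = 2.9×10⁻⁴ K⁻¹
Layer 2 at 16 °C → α = 2.1×10⁻⁴ K⁻¹
Layer 3 at 9.7 °C → α = 1.6×10⁻⁴ K⁻¹
Layer 4 at 1.9 °C → α = 0.99×10⁻⁴ K⁻¹
Layer 1: 1.5 × 230 × 2.9×10⁻⁴ = 0.10005 m
0.99 × 350 × 2.1×10⁻⁴ = 0.072765 m
1.6×10⁻⁴ × 440 × 0.95 = 0.06688 m
1020–2820 m: 1800 × 0.99×10⁻⁴ × 0.29 = 0.051678 m
Δh = 0.10005 + 0.072765 + 0.06688 + 0.051678 = 0.291373 m ≈ 290 mm

about 290 mm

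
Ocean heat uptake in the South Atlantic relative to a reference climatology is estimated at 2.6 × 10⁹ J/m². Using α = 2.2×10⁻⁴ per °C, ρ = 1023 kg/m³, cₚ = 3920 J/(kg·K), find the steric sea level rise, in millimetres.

Δh = αQ/(ρcₚ) = 2.2×10⁻⁴ × 2.6×10⁹ / (1023 × 3920) ≈ 0.14264 m

140 mm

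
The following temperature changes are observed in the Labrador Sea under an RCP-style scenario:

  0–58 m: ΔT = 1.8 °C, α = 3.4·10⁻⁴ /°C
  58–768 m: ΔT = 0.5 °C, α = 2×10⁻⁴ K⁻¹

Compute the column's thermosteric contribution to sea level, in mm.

106 mm of thermosteric rise

0–58 m: 1.8 × 3.4×10⁻⁴ × 58 = 0.035496 m
Layer 2: 0.5 × 2×10⁻⁴ × 710 = 0.07100 m
Δh = 0.035496 + 0.07100 = 0.106496 m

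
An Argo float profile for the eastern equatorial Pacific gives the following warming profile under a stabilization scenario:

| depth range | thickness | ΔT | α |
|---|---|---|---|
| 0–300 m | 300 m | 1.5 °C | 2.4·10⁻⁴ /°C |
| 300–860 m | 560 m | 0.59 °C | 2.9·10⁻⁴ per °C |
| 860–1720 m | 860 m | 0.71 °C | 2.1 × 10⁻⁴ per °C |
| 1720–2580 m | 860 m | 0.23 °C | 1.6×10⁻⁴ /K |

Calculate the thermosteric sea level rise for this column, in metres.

Layer 1: 300 × 2.4×10⁻⁴ × 1.5 = 0.10800 m
Layer 2: 2.9×10⁻⁴ × 0.59 × 560 = 0.095816 m
860–1720 m: 0.71 × 860 × 2.1×10⁻⁴ = 0.128226 m
1720–2580 m: 860 × 1.6×10⁻⁴ × 0.23 = 0.031648 m
Δh = 0.10800 + 0.095816 + 0.128226 + 0.031648 = 0.36369 m

about 0.364 m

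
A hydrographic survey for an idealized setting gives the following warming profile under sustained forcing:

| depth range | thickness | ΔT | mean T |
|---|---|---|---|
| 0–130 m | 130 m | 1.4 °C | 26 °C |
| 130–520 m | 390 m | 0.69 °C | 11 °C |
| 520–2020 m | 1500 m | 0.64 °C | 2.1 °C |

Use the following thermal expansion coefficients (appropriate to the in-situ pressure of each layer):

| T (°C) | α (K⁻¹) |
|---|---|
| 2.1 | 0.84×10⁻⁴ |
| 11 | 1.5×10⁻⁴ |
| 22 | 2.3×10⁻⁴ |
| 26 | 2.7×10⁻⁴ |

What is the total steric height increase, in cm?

17.0 cm of thermosteric rise

Layer 1 at 26 °C → α = 2.7×10⁻⁴ K⁻¹
Layer 2 at 11 °C → α = 1.5×10⁻⁴ K⁻¹
Layer 3 at 2.1 °C → α = 0.84×10⁻⁴ K⁻¹
1.4 × 130 × 2.7×10⁻⁴ = 0.04914 m
Layer 2: 0.69 × 1.5×10⁻⁴ × 390 = 0.040365 m
520–2020 m: 0.64 × 1500 × 0.84×10⁻⁴ = 0.08064 m
Δh = 0.04914 + 0.040365 + 0.08064 = 0.170145 m ≈ 17.0 cm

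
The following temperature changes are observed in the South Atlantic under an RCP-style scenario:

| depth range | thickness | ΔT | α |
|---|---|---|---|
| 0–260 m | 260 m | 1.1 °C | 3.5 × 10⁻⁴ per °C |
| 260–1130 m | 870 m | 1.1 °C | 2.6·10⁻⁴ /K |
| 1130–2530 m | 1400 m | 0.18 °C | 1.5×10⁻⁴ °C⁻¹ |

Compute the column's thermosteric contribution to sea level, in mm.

0–260 m: 3.5×10⁻⁴ × 260 × 1.1 = 0.10010 m
Layer 2: 2.6×10⁻⁴ × 1.1 × 870 = 0.24882 m
Layer 3: 1400 × 0.18 × 1.5×10⁻⁴ = 0.03780 m
Δh = 0.10010 + 0.24882 + 0.03780 = 0.38672 m ≈ 387 mm

387 mm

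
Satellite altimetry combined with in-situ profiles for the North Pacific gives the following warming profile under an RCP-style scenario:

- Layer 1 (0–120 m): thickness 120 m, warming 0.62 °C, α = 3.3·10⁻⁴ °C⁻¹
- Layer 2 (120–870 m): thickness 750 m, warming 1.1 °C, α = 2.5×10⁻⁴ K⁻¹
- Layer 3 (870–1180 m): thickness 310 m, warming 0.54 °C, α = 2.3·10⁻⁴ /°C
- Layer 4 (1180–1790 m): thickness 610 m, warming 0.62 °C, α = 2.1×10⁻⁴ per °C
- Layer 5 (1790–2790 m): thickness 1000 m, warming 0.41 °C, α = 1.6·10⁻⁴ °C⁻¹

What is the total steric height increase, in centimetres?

Δh ≈ 41 cm

Layer 1: 3.3×10⁻⁴ × 120 × 0.62 = 0.024552 m
120–870 m: 1.1 × 2.5×10⁻⁴ × 750 = 0.20625 m
2.3×10⁻⁴ × 310 × 0.54 = 0.038502 m
1180–1790 m: 610 × 2.1×10⁻⁴ × 0.62 = 0.079422 m
1790–2790 m: 0.41 × 1000 × 1.6×10⁻⁴ = 0.06560 m
Δh = 0.024552 + 0.20625 + 0.038502 + 0.079422 + 0.06560 = 0.414326 m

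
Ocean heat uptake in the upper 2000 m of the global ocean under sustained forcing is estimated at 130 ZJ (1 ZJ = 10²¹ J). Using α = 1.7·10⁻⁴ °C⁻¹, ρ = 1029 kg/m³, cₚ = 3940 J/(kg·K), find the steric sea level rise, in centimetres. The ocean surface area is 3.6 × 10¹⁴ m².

1.51 cm

Per unit area: Q = 130×10²¹ / (3.6×10¹⁴) ≈ 3.611×10⁸ J/m²
Δh = αQ/(ρcₚ) = 1.7×10⁻⁴ × 3.611×10⁸ / (1029 × 3940) ≈ 0.015141 m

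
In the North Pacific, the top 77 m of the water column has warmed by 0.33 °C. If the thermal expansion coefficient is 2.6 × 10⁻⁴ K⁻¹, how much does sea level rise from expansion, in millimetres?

Δh = αΔT·H = 2.6×10⁻⁴ × 0.33 × 77 = 0.0066066 m

Δh ≈ 6.61 mm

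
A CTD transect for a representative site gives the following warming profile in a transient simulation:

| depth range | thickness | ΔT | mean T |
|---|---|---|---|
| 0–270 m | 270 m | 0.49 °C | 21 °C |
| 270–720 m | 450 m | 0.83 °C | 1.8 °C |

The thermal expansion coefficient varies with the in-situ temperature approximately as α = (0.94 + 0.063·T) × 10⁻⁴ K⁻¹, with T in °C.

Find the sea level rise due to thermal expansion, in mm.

Layer 1: α = (0.94 + 0.063×21)×10⁻⁴ = 2.263×10⁻⁴ K⁻¹
Layer 2: α = (0.94 + 0.063×1.8)×10⁻⁴ = 1.0534×10⁻⁴ K⁻¹
Layer 1: 270 × 0.49 × 2.263×10⁻⁴ = 0.02993949 m
1.0534×10⁻⁴ × 0.83 × 450 = 0.03934449 m
Δh = 0.02993949 + 0.03934449 = 0.06928398 m ≈ 69.3 mm

about 69.3 mm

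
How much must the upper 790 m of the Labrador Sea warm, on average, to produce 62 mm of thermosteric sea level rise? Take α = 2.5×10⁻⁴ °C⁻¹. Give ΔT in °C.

ΔT = Δh/(αH) = 0.062 / (2.5×10⁻⁴ × 790) ≈ 0.3139 °C

ΔT ≈ 0.314 °C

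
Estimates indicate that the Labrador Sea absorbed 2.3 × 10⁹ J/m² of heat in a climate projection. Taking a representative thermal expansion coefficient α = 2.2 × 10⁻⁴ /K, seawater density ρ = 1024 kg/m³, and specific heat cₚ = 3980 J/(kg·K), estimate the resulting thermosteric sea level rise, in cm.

Δh = αQ/(ρcₚ) = 2.2×10⁻⁴ × 2.3×10⁹ / (1024 × 3980) ≈ 0.12416 m

Δh ≈ 12.4 cm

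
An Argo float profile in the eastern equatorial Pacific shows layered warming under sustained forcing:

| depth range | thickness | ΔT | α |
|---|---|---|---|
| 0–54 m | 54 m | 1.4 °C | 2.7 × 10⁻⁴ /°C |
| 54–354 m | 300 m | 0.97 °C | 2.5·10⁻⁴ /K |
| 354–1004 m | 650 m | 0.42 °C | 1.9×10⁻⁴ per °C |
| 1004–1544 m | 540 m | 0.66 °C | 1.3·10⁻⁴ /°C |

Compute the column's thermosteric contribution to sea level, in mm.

0–54 m: 1.4 × 54 × 2.7×10⁻⁴ = 0.020412 m
300 × 0.97 × 2.5×10⁻⁴ = 0.07275 m
Layer 3: 1.9×10⁻⁴ × 0.42 × 650 = 0.05187 m
540 × 0.66 × 1.3×10⁻⁴ = 0.046332 m
Δh = 0.020412 + 0.07275 + 0.05187 + 0.046332 = 0.191364 m ≈ 191 mm

191 mm of thermosteric rise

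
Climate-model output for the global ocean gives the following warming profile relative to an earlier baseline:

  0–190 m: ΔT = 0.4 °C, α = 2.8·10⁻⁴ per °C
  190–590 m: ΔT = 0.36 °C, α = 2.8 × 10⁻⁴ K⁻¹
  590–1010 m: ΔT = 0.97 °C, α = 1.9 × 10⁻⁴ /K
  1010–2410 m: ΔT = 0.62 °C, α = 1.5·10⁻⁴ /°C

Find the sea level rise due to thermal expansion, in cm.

Δh ≈ 26.9 cm

Layer 1: 190 × 2.8×10⁻⁴ × 0.4 = 0.02128 m
190–590 m: 400 × 2.8×10⁻⁴ × 0.36 = 0.04032 m
Layer 3: 420 × 1.9×10⁻⁴ × 0.97 = 0.077406 m
Layer 4: 1.5×10⁻⁴ × 0.62 × 1400 = 0.13020 m
Δh = 0.02128 + 0.04032 + 0.077406 + 0.13020 = 0.269206 m ≈ 26.9 cm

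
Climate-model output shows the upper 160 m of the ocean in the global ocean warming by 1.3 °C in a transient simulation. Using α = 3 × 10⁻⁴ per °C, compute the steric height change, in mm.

Δh ≈ 62 mm

Δh = αΔT·H = 3×10⁻⁴ × 1.3 × 160 = 0.06240 m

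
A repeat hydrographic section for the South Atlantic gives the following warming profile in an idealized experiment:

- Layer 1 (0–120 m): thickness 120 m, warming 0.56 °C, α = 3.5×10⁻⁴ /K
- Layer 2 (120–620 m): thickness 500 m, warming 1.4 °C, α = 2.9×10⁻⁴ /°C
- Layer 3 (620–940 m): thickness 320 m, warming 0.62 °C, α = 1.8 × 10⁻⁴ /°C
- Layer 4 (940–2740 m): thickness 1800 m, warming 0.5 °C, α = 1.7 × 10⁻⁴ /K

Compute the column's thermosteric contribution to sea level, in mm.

415 mm

Layer 1: 120 × 3.5×10⁻⁴ × 0.56 = 0.02352 m
1.4 × 2.9×10⁻⁴ × 500 = 0.20300 m
620–940 m: 0.62 × 320 × 1.8×10⁻⁴ = 0.035712 m
Layer 4: 1.7×10⁻⁴ × 0.5 × 1800 = 0.15300 m
Δh = 0.02352 + 0.20300 + 0.035712 + 0.15300 = 0.415232 m ≈ 415 mm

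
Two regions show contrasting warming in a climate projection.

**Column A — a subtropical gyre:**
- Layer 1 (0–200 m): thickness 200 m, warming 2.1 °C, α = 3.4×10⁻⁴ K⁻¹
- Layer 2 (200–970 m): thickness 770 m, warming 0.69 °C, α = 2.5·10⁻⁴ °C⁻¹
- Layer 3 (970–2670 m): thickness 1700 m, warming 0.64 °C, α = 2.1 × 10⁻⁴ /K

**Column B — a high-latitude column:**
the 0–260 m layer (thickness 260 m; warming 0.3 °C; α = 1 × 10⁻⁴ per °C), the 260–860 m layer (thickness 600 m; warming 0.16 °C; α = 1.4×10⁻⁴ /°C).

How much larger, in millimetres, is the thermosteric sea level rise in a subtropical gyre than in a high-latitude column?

A 0–200 m: 3.4×10⁻⁴ × 200 × 2.1 = 0.14280 m
A 200–970 m: 770 × 2.5×10⁻⁴ × 0.69 = 0.132825 m
A 970–2670 m: 0.64 × 2.1×10⁻⁴ × 1700 = 0.22848 m
A total: 0.504105 m
B Layer 1: 260 × 0.3 × 1×10⁻⁴ = 0.00780 m
B Layer 2: 0.16 × 600 × 1.4×10⁻⁴ = 0.01344 m
B total: 0.02124 m
Difference: 0.504105 − 0.02124 = 0.482865 m

Δh_A − Δh_B ≈ 483 mm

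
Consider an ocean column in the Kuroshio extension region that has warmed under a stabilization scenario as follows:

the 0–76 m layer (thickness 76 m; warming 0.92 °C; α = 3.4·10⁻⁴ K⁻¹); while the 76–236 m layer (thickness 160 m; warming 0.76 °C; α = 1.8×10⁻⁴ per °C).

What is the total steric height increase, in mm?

0.92 × 3.4×10⁻⁴ × 76 = 0.0237728 m
76–236 m: 160 × 0.76 × 1.8×10⁻⁴ = 0.021888 m
Δh = 0.0237728 + 0.021888 = 0.0456608 m

about 45.7 mm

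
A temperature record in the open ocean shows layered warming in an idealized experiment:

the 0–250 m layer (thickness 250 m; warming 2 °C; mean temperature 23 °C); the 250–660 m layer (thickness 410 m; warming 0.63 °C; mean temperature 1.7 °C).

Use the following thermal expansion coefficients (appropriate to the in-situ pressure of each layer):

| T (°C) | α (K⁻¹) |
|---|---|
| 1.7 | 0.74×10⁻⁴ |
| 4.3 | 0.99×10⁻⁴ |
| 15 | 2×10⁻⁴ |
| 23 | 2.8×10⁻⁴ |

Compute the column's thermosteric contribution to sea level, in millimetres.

Layer 1 at 23 °C → α = 2.8×10⁻⁴ K⁻¹
Layer 2 at 1.7 °C → α = 0.74×10⁻⁴ K⁻¹
2.8×10⁻⁴ × 250 × 2 = 0.14000 m
Layer 2: 0.63 × 0.74×10⁻⁴ × 410 = 0.0191142 m
Δh = 0.14000 + 0.0191142 = 0.1591142 m

160 mm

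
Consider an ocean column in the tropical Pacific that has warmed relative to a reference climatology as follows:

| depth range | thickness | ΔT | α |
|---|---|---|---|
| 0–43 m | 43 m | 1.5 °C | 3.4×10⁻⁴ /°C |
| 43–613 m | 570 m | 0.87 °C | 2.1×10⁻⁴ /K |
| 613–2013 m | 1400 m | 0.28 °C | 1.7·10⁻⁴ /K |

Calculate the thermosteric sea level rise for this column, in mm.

Layer 1: 3.4×10⁻⁴ × 1.5 × 43 = 0.02193 m
0.87 × 2.1×10⁻⁴ × 570 = 0.104139 m
Layer 3: 0.28 × 1.7×10⁻⁴ × 1400 = 0.06664 m
Δh = 0.02193 + 0.104139 + 0.06664 = 0.192709 m

193 mm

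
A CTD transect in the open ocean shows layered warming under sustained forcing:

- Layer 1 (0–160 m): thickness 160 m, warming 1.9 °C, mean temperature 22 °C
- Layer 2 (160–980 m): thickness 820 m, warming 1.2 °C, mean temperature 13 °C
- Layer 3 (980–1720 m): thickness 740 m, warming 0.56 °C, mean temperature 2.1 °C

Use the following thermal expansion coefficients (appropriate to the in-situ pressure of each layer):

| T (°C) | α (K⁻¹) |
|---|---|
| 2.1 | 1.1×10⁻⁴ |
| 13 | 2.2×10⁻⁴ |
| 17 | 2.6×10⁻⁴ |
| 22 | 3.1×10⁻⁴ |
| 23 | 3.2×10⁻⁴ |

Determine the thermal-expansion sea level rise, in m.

Layer 1 at 22 °C → α = 3.1×10⁻⁴ K⁻¹
Layer 2 at 13 °C → α = 2.2×10⁻⁴ K⁻¹
Layer 3 at 2.1 °C → α = 1.1×10⁻⁴ K⁻¹
Layer 1: 3.1×10⁻⁴ × 1.9 × 160 = 0.09424 m
Layer 2: 2.2×10⁻⁴ × 1.2 × 820 = 0.21648 m
Layer 3: 740 × 0.56 × 1.1×10⁻⁴ = 0.045584 m
Δh = 0.09424 + 0.21648 + 0.045584 = 0.356304 m ≈ 0.356 m

about 0.356 m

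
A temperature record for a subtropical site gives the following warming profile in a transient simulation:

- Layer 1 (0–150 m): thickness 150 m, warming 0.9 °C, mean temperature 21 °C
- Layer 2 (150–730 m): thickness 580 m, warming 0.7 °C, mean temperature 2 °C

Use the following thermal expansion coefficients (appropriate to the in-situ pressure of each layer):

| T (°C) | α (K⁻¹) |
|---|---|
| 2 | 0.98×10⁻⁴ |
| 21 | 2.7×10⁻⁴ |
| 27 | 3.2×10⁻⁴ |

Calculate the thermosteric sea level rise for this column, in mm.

76.2 mm of thermosteric rise

Layer 1 at 21 °C → α = 2.7×10⁻⁴ K⁻¹
Layer 2 at 2 °C → α = 0.98×10⁻⁴ K⁻¹
0–150 m: 0.9 × 150 × 2.7×10⁻⁴ = 0.03645 m
Layer 2: 0.98×10⁻⁴ × 580 × 0.7 = 0.039788 m
Δh = 0.03645 + 0.039788 = 0.076238 m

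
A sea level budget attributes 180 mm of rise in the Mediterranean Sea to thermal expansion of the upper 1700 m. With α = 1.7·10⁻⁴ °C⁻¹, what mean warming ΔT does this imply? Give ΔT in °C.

ΔT ≈ 0.62 °C

ΔT = Δh/(αH) = 0.18 / (1.7×10⁻⁴ × 1700) ≈ 0.6228 °C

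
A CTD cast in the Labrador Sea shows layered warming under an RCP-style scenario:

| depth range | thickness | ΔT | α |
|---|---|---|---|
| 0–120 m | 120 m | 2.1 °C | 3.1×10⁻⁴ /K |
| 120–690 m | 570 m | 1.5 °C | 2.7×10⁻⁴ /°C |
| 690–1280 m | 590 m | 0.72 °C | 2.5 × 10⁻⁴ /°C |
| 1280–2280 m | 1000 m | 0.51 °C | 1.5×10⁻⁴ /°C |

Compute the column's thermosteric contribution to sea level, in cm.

49 cm

Layer 1: 2.1 × 3.1×10⁻⁴ × 120 = 0.07812 m
1.5 × 570 × 2.7×10⁻⁴ = 0.23085 m
2.5×10⁻⁴ × 0.72 × 590 = 0.10620 m
1000 × 1.5×10⁻⁴ × 0.51 = 0.07650 m
Δh = 0.07812 + 0.23085 + 0.10620 + 0.07650 = 0.49167 m ≈ 49 cm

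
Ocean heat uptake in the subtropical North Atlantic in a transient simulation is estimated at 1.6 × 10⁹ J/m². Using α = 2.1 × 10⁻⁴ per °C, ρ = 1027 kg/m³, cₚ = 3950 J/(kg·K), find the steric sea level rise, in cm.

about 8.28 cm

Δh = αQ/(ρcₚ) = 2.1×10⁻⁴ × 1.6×10⁹ / (1027 × 3950) ≈ 0.082827 m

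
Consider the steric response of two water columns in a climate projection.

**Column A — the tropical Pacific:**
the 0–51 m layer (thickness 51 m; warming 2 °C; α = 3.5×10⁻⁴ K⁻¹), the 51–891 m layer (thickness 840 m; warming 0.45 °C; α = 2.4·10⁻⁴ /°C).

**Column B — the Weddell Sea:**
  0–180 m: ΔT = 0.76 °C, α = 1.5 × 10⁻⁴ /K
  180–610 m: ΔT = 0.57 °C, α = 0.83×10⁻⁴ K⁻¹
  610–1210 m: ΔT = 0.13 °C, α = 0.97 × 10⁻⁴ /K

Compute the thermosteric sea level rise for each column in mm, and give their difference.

Δh_A ≈ 126 mm, Δh_B ≈ 48.4 mm; difference ≈ 78.0 mm

A 51 × 3.5×10⁻⁴ × 2 = 0.03570 m
A Layer 2: 840 × 0.45 × 2.4×10⁻⁴ = 0.09072 m
A total: 0.12642 m
B 0–180 m: 180 × 1.5×10⁻⁴ × 0.76 = 0.02052 m
B 180–610 m: 0.57 × 0.83×10⁻⁴ × 430 = 0.0203433 m
B Layer 3: 600 × 0.13 × 0.97×10⁻⁴ = 0.007566 m
B total: 0.0484293 m
Difference: 0.12642 − 0.0484293 = 0.0779907 m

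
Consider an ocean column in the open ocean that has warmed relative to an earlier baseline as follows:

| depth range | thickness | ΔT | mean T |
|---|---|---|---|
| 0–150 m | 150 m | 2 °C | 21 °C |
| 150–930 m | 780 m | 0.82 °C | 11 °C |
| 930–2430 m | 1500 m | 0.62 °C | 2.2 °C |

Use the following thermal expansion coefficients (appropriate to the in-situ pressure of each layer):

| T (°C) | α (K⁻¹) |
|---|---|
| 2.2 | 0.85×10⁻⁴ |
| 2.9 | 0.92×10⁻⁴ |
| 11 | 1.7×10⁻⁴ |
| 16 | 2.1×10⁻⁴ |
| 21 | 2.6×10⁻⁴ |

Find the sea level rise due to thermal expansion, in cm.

Layer 1 at 21 °C → α = 2.6×10⁻⁴ K⁻¹
Layer 2 at 11 °C → α = 1.7×10⁻⁴ K⁻¹
Layer 3 at 2.2 °C → α = 0.85×10⁻⁴ K⁻¹
Layer 1: 2 × 2.6×10⁻⁴ × 150 = 0.07800 m
Layer 2: 780 × 1.7×10⁻⁴ × 0.82 = 0.108732 m
1500 × 0.85×10⁻⁴ × 0.62 = 0.07905 m
Δh = 0.07800 + 0.108732 + 0.07905 = 0.265782 m

26.6 cm of thermosteric rise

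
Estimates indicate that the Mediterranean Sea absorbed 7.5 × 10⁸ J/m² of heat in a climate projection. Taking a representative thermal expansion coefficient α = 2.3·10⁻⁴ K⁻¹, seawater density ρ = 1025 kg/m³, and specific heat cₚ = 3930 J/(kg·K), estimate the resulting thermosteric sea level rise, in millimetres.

Δh = αQ/(ρcₚ) = 2.3×10⁻⁴ × 7.5×10⁸ / (1025 × 3930) ≈ 0.042823 m

Δh ≈ 42.8 mm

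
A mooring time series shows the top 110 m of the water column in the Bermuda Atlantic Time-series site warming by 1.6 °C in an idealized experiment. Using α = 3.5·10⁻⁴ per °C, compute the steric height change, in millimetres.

about 61.6 mm

Δh = αΔT·H = 3.5×10⁻⁴ × 1.6 × 110 = 0.06160 m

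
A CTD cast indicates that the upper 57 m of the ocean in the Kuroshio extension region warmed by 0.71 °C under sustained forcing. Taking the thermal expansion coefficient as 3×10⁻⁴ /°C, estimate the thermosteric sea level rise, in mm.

Δh ≈ 12 mm

Δh = αΔT·H = 3×10⁻⁴ × 0.71 × 57 = 0.012141 m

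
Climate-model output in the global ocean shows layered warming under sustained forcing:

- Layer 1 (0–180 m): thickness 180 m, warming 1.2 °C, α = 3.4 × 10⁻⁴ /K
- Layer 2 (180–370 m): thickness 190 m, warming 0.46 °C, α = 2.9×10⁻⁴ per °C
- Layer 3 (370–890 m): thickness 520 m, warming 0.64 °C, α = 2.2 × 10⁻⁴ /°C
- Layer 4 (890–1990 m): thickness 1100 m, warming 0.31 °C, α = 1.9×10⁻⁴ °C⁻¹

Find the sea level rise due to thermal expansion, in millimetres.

about 237 mm

Layer 1: 180 × 1.2 × 3.4×10⁻⁴ = 0.07344 m
0.46 × 2.9×10⁻⁴ × 190 = 0.025346 m
370–890 m: 0.64 × 520 × 2.2×10⁻⁴ = 0.073216 m
890–1990 m: 0.31 × 1100 × 1.9×10⁻⁴ = 0.06479 m
Δh = 0.07344 + 0.025346 + 0.073216 + 0.06479 = 0.236792 m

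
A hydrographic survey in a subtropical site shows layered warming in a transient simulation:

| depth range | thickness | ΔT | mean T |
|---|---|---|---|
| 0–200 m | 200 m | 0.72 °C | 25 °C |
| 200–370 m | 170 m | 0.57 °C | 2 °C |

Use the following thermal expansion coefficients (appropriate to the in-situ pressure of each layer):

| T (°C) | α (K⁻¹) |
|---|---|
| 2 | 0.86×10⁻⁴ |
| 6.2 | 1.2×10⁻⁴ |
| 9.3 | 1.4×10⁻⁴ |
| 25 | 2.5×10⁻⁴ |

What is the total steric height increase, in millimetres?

about 44 mm

Layer 1 at 25 °C → α = 2.5×10⁻⁴ K⁻¹
Layer 2 at 2 °C → α = 0.86×10⁻⁴ K⁻¹
0–200 m: 2.5×10⁻⁴ × 200 × 0.72 = 0.03600 m
0.86×10⁻⁴ × 170 × 0.57 = 0.0083334 m
Δh = 0.03600 + 0.0083334 = 0.0443334 m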